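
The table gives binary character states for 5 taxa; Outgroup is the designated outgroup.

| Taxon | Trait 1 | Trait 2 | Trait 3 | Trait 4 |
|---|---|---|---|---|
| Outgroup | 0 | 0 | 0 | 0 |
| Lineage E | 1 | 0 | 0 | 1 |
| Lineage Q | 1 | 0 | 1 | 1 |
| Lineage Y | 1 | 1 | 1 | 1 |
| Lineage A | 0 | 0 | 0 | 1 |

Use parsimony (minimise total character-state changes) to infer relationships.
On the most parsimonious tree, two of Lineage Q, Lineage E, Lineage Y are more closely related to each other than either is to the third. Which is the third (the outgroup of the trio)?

Lineage E

The outgroup has state '0' for every character, so '1' is the derived state throughout.
Only Lineage E, Lineage Q, and Lineage Y show the derived state '1' for Trait 1, supporting them as a clade.
Trait 2 (derived state '1') is unique to Lineage Y (autapomorphy; uninformative for grouping).
Trait 3: derived state '1' in Lineage Q and Lineage Y only — synapomorphy for {Lineage Q, Lineage Y}.
Trait 4 (derived state '1') is shared by all ingroup taxa — unites the whole ingroup.
Most parsimonious ingroup topology: ((Lineage E,(Lineage Q,Lineage Y)),Lineage A).
Lineage Q and Lineage Y share a more recent common ancestor with each other than either does with Lineage E, so Lineage E is the least closely related of the three.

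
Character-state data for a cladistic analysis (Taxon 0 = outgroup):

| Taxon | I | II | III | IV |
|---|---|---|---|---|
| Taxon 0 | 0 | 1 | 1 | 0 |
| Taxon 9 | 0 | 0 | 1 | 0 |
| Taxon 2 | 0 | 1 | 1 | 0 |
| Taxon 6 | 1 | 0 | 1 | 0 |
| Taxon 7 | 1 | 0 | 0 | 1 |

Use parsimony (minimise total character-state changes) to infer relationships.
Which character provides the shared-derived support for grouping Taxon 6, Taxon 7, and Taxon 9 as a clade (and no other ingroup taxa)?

Character polarity is set by the outgroup: the derived state is whichever differs from the outgroup's state, so for II, III the derived state is '0', and for the remaining characters it is '1'.
I: derived state '1' in Taxon 6 and Taxon 7 only — synapomorphy for {Taxon 6, Taxon 7}.
Only Taxon 6, Taxon 7, and Taxon 9 show the derived state '0' for II, supporting them as a clade.
III (derived state '0') is unique to Taxon 7 (autapomorphy; uninformative for grouping).
IV (derived state '1') is unique to Taxon 7 (autapomorphy; uninformative for grouping).
Most parsimonious ingroup topology: ((Taxon 9,(Taxon 6,Taxon 7)),Taxon 2).
The clade {Taxon 6, Taxon 7, Taxon 9} is supported by II: its derived state '0' occurs in exactly those taxa and in no other taxon (including the outgroup).

II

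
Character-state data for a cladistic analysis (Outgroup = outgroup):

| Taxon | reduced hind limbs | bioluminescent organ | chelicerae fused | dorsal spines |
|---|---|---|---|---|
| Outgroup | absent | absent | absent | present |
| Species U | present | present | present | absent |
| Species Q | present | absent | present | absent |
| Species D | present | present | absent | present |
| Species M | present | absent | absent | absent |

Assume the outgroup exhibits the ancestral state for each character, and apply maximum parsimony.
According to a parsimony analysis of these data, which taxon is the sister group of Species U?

Species Q

Character polarity is set by the outgroup: the derived state is whichever differs from the outgroup's state, so for dorsal spines the derived state is 'absent', and for the remaining characters it is 'present'.
All ingroup taxa share the derived state 'present' for reduced hind limbs; it defines the ingroup but does not resolve relationships within it.
bioluminescent organ (state 'present') occurs in Species D and Species U but conflicts with the nesting implied by the other characters — most parsimoniously interpreted as homoplasy.
chelicerae fused (derived state 'present') is shared by Species Q and Species U — a synapomorphy uniting that clade.
dorsal spines: derived state 'absent' in Species M, Species Q, and Species U only — synapomorphy for {Species M, Species Q, Species U}.
Most parsimonious ingroup topology: (((Species U,Species Q),Species M),Species D).
Species U and Species Q form a cherry on this tree, so they are sister taxa.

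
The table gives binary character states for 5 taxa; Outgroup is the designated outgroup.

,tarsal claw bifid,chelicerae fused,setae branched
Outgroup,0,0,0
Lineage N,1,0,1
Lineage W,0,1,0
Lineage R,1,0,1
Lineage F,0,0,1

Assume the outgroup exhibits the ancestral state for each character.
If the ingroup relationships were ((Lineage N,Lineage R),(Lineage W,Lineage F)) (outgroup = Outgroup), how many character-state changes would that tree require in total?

Map each character onto ((Lineage N,Lineage R),(Lineage W,Lineage F)) (rooted by Outgroup) and count the minimum state changes it requires (Fitch parsimony):
tarsal claw bifid: 1; chelicerae fused: 1; setae branched: 2.
Total tree length = 4.

4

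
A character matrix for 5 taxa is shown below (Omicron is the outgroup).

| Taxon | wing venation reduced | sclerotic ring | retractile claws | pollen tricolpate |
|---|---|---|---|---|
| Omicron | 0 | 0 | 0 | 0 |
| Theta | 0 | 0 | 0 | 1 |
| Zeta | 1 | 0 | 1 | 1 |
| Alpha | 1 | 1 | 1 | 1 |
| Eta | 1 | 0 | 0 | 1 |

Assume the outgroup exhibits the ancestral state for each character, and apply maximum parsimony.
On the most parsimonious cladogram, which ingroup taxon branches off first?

The outgroup has state '0' for every character, so '1' is the derived state throughout.
wing venation reduced: derived state '1' in Alpha, Eta, and Zeta only — synapomorphy for {Alpha, Eta, Zeta}.
sclerotic ring: derived state '1' in Alpha only — an autapomorphy, so it tells us nothing about relationships among taxa.
retractile claws (derived state '1') is shared by Alpha and Zeta — a synapomorphy uniting that clade.
pollen tricolpate (derived state '1') is shared by all ingroup taxa — unites the whole ingroup.
Most parsimonious ingroup topology: (Theta,((Zeta,Alpha),Eta)).
Theta is sister to the clade containing all other ingroup taxa, so it is the earliest-diverging (most basal) ingroup lineage.

Theta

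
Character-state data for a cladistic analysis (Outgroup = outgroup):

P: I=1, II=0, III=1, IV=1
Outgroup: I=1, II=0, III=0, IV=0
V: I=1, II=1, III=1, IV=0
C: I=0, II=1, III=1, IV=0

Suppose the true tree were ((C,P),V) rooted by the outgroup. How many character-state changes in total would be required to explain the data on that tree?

Map each character onto ((C,P),V) (rooted by Outgroup) and count the minimum state changes it requires (Fitch parsimony):
I: 1; II: 2; III: 1; IV: 1.
Total tree length = 5.

5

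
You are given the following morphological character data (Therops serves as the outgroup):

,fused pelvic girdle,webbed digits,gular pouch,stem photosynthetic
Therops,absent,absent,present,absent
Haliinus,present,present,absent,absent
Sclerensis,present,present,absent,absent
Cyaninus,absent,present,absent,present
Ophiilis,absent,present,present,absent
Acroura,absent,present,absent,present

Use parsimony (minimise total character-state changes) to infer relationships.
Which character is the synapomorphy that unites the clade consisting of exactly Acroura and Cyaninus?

stem photosynthetic

Character polarity is set by the outgroup: the derived state is whichever differs from the outgroup's state, so for gular pouch the derived state is 'absent', and for the remaining characters it is 'present'.
fused pelvic girdle: derived state 'present' in Haliinus and Sclerensis only — synapomorphy for {Haliinus, Sclerensis}.
webbed digits (derived state 'present') is shared by all ingroup taxa — unites the whole ingroup.
Only Acroura, Cyaninus, Haliinus, and Sclerensis show the derived state 'absent' for gular pouch, supporting them as a clade.
Only Acroura and Cyaninus show the derived state 'present' for stem photosynthetic, supporting them as a clade.
Most parsimonious ingroup topology: (((Haliinus,Sclerensis),(Cyaninus,Acroura)),Ophiilis).
The clade {Acroura, Cyaninus} is supported by stem photosynthetic: its derived state 'present' occurs in exactly those taxa and in no other taxon (including the outgroup).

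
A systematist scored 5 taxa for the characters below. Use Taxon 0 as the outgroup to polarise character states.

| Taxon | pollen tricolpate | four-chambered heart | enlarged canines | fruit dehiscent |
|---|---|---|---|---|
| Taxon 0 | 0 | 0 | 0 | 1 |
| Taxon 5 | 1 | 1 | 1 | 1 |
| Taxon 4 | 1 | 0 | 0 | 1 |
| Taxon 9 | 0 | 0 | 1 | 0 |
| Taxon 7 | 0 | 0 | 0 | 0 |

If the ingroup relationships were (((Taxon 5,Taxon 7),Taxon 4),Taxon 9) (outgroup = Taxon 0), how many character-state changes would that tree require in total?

7

Map each character onto (((Taxon 5,Taxon 7),Taxon 4),Taxon 9) (rooted by Taxon 0) and count the minimum state changes it requires (Fitch parsimony):
pollen tricolpate: 2; four-chambered heart: 1; enlarged canines: 2; fruit dehiscent: 2.
Total tree length = 7.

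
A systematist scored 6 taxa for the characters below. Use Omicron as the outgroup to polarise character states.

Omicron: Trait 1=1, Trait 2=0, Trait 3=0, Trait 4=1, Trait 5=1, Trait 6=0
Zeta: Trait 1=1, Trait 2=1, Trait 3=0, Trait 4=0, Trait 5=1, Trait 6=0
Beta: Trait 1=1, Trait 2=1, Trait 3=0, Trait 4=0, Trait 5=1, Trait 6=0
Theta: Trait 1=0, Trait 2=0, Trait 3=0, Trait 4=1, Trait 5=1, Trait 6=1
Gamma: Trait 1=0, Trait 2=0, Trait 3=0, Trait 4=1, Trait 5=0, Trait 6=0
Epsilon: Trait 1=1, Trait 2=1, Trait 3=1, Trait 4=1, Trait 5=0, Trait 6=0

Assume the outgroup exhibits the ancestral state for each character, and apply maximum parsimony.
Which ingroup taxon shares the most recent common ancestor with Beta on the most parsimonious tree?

Character polarity is set by the outgroup: the derived state is whichever differs from the outgroup's state, so for Trait 1, Trait 4, Trait 5 the derived state is '0', and for the remaining characters it is '1'.
Only Gamma and Theta show the derived state '0' for Trait 1, supporting them as a clade.
Only Beta, Epsilon, and Zeta show the derived state '1' for Trait 2, supporting them as a clade.
Trait 3 (derived state '1') is unique to Epsilon (autapomorphy; uninformative for grouping).
Only Beta and Zeta show the derived state '0' for Trait 4, supporting them as a clade.
Trait 5 (state '0') occurs in Epsilon and Gamma but conflicts with the nesting implied by the other characters — most parsimoniously interpreted as homoplasy.
Trait 6: derived state '1' in Theta only — an autapomorphy, so it tells us nothing about relationships among taxa.
Most parsimonious ingroup topology: (((Zeta,Beta),Epsilon),(Theta,Gamma)).
Beta and Zeta form a cherry on this tree, so they are sister taxa.

Zeta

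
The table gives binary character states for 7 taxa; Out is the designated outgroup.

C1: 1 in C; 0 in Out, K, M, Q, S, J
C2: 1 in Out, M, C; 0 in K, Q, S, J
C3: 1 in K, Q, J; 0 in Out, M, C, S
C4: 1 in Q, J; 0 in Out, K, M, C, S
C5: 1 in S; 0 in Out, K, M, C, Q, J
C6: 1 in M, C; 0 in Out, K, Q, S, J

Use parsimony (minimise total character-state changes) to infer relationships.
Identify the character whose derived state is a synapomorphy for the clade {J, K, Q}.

C3

Character polarity is set by the outgroup: the derived state is whichever differs from the outgroup's state, so for C2 the derived state is '0', and for the remaining characters it is '1'.
C1: derived state '1' in C only — an autapomorphy, so it tells us nothing about relationships among taxa.
C2 (derived state '0') is shared by J, K, Q, and S — a synapomorphy uniting that clade.
Only J, K, and Q show the derived state '1' for C3, supporting them as a clade.
C4: derived state '1' in J and Q only — synapomorphy for {J, Q}.
C5: derived state '1' in S only — an autapomorphy, so it tells us nothing about relationships among taxa.
C6 (derived state '1') is shared by C and M — a synapomorphy uniting that clade.
Most parsimonious ingroup topology: (((K,(Q,J)),S),(M,C)).
The clade {J, K, Q} is supported by C3: its derived state '1' occurs in exactly those taxa and in no other taxon (including the outgroup).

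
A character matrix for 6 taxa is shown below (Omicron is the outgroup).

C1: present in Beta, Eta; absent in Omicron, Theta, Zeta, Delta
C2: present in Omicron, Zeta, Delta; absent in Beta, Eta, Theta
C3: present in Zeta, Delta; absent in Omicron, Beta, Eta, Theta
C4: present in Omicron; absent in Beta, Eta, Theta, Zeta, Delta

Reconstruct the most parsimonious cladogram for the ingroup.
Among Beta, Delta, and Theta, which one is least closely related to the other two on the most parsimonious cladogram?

Delta

Character polarity is set by the outgroup: the derived state is whichever differs from the outgroup's state, so for C2, C4 the derived state is 'absent', and for the remaining characters it is 'present'.
Only Beta and Eta show the derived state 'present' for C1, supporting them as a clade.
Only Beta, Eta, and Theta show the derived state 'absent' for C2, supporting them as a clade.
Only Delta and Zeta show the derived state 'present' for C3, supporting them as a clade.
C4 (derived state 'absent') is shared by all ingroup taxa — unites the whole ingroup.
Most parsimonious ingroup topology: (((Beta,Eta),Theta),(Zeta,Delta)).
Beta and Theta share a more recent common ancestor with each other than either does with Delta, so Delta is the least closely related of the three.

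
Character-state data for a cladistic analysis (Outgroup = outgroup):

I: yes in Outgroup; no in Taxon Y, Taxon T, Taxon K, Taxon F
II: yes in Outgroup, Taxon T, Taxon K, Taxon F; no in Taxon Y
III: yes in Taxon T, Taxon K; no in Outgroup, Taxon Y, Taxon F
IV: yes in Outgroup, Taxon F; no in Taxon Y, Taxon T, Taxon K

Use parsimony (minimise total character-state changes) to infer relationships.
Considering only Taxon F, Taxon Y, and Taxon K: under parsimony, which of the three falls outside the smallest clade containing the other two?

Taxon F

Character polarity is set by the outgroup: the derived state is whichever differs from the outgroup's state, so for I, II, IV the derived state is 'no', and for the remaining characters it is 'yes'.
I (derived state 'no') is shared by all ingroup taxa — unites the whole ingroup.
II (derived state 'no') is unique to Taxon Y (autapomorphy; uninformative for grouping).
III (derived state 'yes') is shared by Taxon K and Taxon T — a synapomorphy uniting that clade.
IV: derived state 'no' in Taxon K, Taxon T, and Taxon Y only — synapomorphy for {Taxon K, Taxon T, Taxon Y}.
Most parsimonious ingroup topology: ((Taxon Y,(Taxon T,Taxon K)),Taxon F).
Taxon K and Taxon Y share a more recent common ancestor with each other than either does with Taxon F, so Taxon F is the least closely related of the three.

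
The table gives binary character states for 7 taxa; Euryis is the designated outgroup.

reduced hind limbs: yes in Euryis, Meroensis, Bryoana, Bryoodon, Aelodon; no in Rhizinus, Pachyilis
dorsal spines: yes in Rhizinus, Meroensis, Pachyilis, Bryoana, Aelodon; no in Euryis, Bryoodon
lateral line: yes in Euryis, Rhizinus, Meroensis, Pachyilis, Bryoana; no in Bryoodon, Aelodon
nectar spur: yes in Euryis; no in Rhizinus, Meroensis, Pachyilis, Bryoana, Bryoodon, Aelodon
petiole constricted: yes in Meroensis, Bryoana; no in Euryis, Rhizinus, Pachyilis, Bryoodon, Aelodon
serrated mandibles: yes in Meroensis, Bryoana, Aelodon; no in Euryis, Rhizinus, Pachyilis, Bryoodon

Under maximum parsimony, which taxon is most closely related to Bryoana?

Character polarity is set by the outgroup: the derived state is whichever differs from the outgroup's state, so for reduced hind limbs, lateral line, nectar spur the derived state is 'no', and for the remaining characters it is 'yes'.
reduced hind limbs (derived state 'no') is shared by Pachyilis and Rhizinus — a synapomorphy uniting that clade.
dorsal spines: derived state 'yes' in Aelodon, Bryoana, Meroensis, Pachyilis, and Rhizinus only — synapomorphy for {Aelodon, Bryoana, Meroensis, Pachyilis, Rhizinus}.
lateral line groups Aelodon and Bryoodon, which is incompatible with the clades supported by the remaining characters; treating it as convergent (homoplasy) costs fewer steps than any alternative tree.
All ingroup taxa share the derived state 'no' for nectar spur; it defines the ingroup but does not resolve relationships within it.
Only Bryoana and Meroensis show the derived state 'yes' for petiole constricted, supporting them as a clade.
serrated mandibles: derived state 'yes' in Aelodon, Bryoana, and Meroensis only — synapomorphy for {Aelodon, Bryoana, Meroensis}.
Most parsimonious ingroup topology: (((Rhizinus,Pachyilis),((Meroensis,Bryoana),Aelodon)),Bryoodon).
Bryoana and Meroensis form a cherry on this tree, so they are sister taxa.

Meroensis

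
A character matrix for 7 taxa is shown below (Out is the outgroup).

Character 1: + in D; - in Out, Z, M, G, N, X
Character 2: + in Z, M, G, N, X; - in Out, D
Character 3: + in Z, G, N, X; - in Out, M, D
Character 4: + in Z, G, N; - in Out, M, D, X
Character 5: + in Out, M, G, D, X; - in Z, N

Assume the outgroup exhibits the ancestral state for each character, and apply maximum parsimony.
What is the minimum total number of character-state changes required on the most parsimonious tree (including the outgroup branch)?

Character polarity is set by the outgroup: the derived state is whichever differs from the outgroup's state, so for Character 5 the derived state is '-', and for the remaining characters it is '+'.
Character 1: derived state '+' in D only — an autapomorphy, so it tells us nothing about relationships among taxa.
Character 2 (derived state '+') is shared by G, M, N, X, and Z — a synapomorphy uniting that clade.
Character 3: derived state '+' in G, N, X, and Z only — synapomorphy for {G, N, X, Z}.
Character 4: derived state '+' in G, N, and Z only — synapomorphy for {G, N, Z}.
Character 5 (derived state '-') is shared by N and Z — a synapomorphy uniting that clade.
Most parsimonious ingroup topology: (((((Z,N),G),X),M),D).
Changes per character on this tree: Character 1: 1; Character 2: 1; Character 3: 1; Character 4: 1; Character 5: 1.
Total = 5.

5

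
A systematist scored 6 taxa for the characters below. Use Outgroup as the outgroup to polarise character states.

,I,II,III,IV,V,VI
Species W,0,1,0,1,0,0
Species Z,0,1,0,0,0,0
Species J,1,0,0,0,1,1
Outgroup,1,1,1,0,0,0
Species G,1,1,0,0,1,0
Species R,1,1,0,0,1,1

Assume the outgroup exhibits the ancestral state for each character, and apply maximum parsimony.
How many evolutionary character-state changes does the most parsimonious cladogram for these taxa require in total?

Character polarity is set by the outgroup: the derived state is whichever differs from the outgroup's state, so for I, II, III the derived state is '0', and for the remaining characters it is '1'.
I (derived state '0') is shared by Species W and Species Z — a synapomorphy uniting that clade.
II (derived state '0') is unique to Species J (autapomorphy; uninformative for grouping).
All ingroup taxa share the derived state '0' for III; it defines the ingroup but does not resolve relationships within it.
IV: derived state '1' in Species W only — an autapomorphy, so it tells us nothing about relationships among taxa.
V: derived state '1' in Species G, Species J, and Species R only — synapomorphy for {Species G, Species J, Species R}.
Only Species J and Species R show the derived state '1' for VI, supporting them as a clade.
Most parsimonious ingroup topology: ((Species G,(Species R,Species J)),(Species Z,Species W)).
Changes per character on this tree: I: 1; II: 1; III: 1; IV: 1; V: 1; VI: 1.
Total = 6.

6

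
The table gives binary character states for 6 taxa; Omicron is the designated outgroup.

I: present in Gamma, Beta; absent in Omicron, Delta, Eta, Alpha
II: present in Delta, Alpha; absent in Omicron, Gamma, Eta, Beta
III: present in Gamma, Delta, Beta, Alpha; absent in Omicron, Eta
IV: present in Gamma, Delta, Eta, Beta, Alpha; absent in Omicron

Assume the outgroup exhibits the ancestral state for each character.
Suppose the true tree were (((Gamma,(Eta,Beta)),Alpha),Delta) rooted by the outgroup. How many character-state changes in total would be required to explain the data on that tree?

7

Map each character onto (((Gamma,(Eta,Beta)),Alpha),Delta) (rooted by Omicron) and count the minimum state changes it requires (Fitch parsimony):
I: 2; II: 2; III: 2; IV: 1.
Total tree length = 7.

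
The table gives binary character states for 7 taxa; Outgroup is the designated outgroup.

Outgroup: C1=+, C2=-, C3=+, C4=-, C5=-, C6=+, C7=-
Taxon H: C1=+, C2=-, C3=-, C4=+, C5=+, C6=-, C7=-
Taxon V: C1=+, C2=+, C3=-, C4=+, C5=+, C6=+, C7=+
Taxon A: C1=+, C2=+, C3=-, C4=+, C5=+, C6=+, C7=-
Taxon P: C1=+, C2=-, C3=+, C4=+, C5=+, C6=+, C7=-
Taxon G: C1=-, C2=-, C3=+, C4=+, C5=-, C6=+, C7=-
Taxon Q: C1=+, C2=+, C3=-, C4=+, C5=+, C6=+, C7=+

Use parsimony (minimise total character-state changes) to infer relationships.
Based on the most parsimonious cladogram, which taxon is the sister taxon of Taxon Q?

Character polarity is set by the outgroup: the derived state is whichever differs from the outgroup's state, so for C1, C3, C6 the derived state is '-', and for the remaining characters it is '+'.
C1: derived state '-' in Taxon G only — an autapomorphy, so it tells us nothing about relationships among taxa.
C2 (derived state '+') is shared by Taxon A, Taxon Q, and Taxon V — a synapomorphy uniting that clade.
C3 (derived state '-') is shared by Taxon A, Taxon H, Taxon Q, and Taxon V — a synapomorphy uniting that clade.
C4 (derived state '+') is shared by all ingroup taxa — unites the whole ingroup.
C5 (derived state '+') is shared by Taxon A, Taxon H, Taxon P, Taxon Q, and Taxon V — a synapomorphy uniting that clade.
C6 (derived state '-') is unique to Taxon H (autapomorphy; uninformative for grouping).
C7: derived state '+' in Taxon Q and Taxon V only — synapomorphy for {Taxon Q, Taxon V}.
Most parsimonious ingroup topology: (((Taxon H,((Taxon V,Taxon Q),Taxon A)),Taxon P),Taxon G).
Taxon Q and Taxon V form a cherry on this tree, so they are sister taxa.

Taxon V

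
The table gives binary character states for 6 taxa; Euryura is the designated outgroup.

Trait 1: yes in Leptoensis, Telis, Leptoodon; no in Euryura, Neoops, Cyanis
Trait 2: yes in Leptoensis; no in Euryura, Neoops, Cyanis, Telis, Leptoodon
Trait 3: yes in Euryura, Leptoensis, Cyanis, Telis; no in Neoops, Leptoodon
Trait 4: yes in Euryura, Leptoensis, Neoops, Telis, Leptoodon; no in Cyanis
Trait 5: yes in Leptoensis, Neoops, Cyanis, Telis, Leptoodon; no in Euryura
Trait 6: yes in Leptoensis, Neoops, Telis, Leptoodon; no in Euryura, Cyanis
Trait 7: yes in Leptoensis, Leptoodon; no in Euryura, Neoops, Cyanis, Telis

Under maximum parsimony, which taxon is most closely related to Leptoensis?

Leptoodon

Character polarity is set by the outgroup: the derived state is whichever differs from the outgroup's state, so for Trait 3, Trait 4 the derived state is 'no', and for the remaining characters it is 'yes'.
Trait 1: derived state 'yes' in Leptoensis, Leptoodon, and Telis only — synapomorphy for {Leptoensis, Leptoodon, Telis}.
Trait 2: derived state 'yes' in Leptoensis only — an autapomorphy, so it tells us nothing about relationships among taxa.
Trait 3 groups Leptoodon and Neoops, which is incompatible with the clades supported by the remaining characters; treating it as convergent (homoplasy) costs fewer steps than any alternative tree.
Trait 4 (derived state 'no') is unique to Cyanis (autapomorphy; uninformative for grouping).
All ingroup taxa share the derived state 'yes' for Trait 5; it defines the ingroup but does not resolve relationships within it.
Only Leptoensis, Leptoodon, Neoops, and Telis show the derived state 'yes' for Trait 6, supporting them as a clade.
Trait 7: derived state 'yes' in Leptoensis and Leptoodon only — synapomorphy for {Leptoensis, Leptoodon}.
Most parsimonious ingroup topology: ((Neoops,((Leptoodon,Leptoensis),Telis)),Cyanis).
Leptoensis and Leptoodon form a cherry on this tree, so they are sister taxa.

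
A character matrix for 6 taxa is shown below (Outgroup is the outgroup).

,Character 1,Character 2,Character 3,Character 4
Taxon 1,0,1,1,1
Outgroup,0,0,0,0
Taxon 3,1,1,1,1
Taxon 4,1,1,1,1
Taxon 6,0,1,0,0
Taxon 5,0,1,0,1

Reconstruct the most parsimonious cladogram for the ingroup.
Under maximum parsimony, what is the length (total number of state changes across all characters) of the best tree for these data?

4

The outgroup has state '0' for every character, so '1' is the derived state throughout.
Character 1: derived state '1' in Taxon 3 and Taxon 4 only — synapomorphy for {Taxon 3, Taxon 4}.
All ingroup taxa share the derived state '1' for Character 2; it defines the ingroup but does not resolve relationships within it.
Character 3 (derived state '1') is shared by Taxon 1, Taxon 3, and Taxon 4 — a synapomorphy uniting that clade.
Character 4: derived state '1' in Taxon 1, Taxon 3, Taxon 4, and Taxon 5 only — synapomorphy for {Taxon 1, Taxon 3, Taxon 4, Taxon 5}.
Most parsimonious ingroup topology: ((((Taxon 3,Taxon 4),Taxon 1),Taxon 5),Taxon 6).
Changes per character on this tree: Character 1: 1; Character 2: 1; Character 3: 1; Character 4: 1.
Total = 4.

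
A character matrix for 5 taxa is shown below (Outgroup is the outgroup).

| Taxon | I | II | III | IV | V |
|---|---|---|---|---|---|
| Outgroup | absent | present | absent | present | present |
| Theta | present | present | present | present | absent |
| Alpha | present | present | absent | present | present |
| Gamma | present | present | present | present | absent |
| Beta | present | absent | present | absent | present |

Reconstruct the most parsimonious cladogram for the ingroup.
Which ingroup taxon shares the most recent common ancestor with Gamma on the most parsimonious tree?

Theta

Character polarity is set by the outgroup: the derived state is whichever differs from the outgroup's state, so for II, IV, V the derived state is 'absent', and for the remaining characters it is 'present'.
All ingroup taxa share the derived state 'present' for I; it defines the ingroup but does not resolve relationships within it.
II (derived state 'absent') is unique to Beta (autapomorphy; uninformative for grouping).
III: derived state 'present' in Beta, Gamma, and Theta only — synapomorphy for {Beta, Gamma, Theta}.
IV: derived state 'absent' in Beta only — an autapomorphy, so it tells us nothing about relationships among taxa.
Only Gamma and Theta show the derived state 'absent' for V, supporting them as a clade.
Most parsimonious ingroup topology: (((Theta,Gamma),Beta),Alpha).
Gamma and Theta form a cherry on this tree, so they are sister taxa.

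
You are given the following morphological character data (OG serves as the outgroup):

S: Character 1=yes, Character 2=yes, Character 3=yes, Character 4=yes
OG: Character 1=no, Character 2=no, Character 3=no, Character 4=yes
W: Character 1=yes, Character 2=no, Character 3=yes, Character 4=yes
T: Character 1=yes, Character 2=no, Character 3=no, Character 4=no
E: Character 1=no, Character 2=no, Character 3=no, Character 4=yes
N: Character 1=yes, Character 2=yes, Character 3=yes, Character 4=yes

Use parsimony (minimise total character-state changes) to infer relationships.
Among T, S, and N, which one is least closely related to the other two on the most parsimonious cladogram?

T

Character polarity is set by the outgroup: the derived state is whichever differs from the outgroup's state, so for Character 4 the derived state is 'no', and for the remaining characters it is 'yes'.
Character 1 (derived state 'yes') is shared by N, S, T, and W — a synapomorphy uniting that clade.
Character 2 (derived state 'yes') is shared by N and S — a synapomorphy uniting that clade.
Character 3 (derived state 'yes') is shared by N, S, and W — a synapomorphy uniting that clade.
Character 4: derived state 'no' in T only — an autapomorphy, so it tells us nothing about relationships among taxa.
Most parsimonious ingroup topology: ((((S,N),W),T),E).
S and N share a more recent common ancestor with each other than either does with T, so T is the least closely related of the three.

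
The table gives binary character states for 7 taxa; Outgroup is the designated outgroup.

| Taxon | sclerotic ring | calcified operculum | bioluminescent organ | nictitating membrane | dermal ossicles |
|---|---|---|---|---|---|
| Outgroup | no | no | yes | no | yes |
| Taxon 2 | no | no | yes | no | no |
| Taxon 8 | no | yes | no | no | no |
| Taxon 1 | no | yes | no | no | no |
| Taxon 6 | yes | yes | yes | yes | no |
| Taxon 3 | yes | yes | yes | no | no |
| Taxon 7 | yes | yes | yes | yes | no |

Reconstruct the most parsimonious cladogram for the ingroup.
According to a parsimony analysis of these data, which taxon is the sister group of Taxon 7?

Character polarity is set by the outgroup: the derived state is whichever differs from the outgroup's state, so for bioluminescent organ, dermal ossicles the derived state is 'no', and for the remaining characters it is 'yes'.
sclerotic ring: derived state 'yes' in Taxon 3, Taxon 6, and Taxon 7 only — synapomorphy for {Taxon 3, Taxon 6, Taxon 7}.
calcified operculum: derived state 'yes' in Taxon 1, Taxon 3, Taxon 6, Taxon 7, and Taxon 8 only — synapomorphy for {Taxon 1, Taxon 3, Taxon 6, Taxon 7, Taxon 8}.
Only Taxon 1 and Taxon 8 show the derived state 'no' for bioluminescent organ, supporting them as a clade.
nictitating membrane: derived state 'yes' in Taxon 6 and Taxon 7 only — synapomorphy for {Taxon 6, Taxon 7}.
dermal ossicles (derived state 'no') is shared by all ingroup taxa — unites the whole ingroup.
Most parsimonious ingroup topology: (Taxon 2,((Taxon 8,Taxon 1),((Taxon 6,Taxon 7),Taxon 3))).
Taxon 7 and Taxon 6 form a cherry on this tree, so they are sister taxa.

Taxon 6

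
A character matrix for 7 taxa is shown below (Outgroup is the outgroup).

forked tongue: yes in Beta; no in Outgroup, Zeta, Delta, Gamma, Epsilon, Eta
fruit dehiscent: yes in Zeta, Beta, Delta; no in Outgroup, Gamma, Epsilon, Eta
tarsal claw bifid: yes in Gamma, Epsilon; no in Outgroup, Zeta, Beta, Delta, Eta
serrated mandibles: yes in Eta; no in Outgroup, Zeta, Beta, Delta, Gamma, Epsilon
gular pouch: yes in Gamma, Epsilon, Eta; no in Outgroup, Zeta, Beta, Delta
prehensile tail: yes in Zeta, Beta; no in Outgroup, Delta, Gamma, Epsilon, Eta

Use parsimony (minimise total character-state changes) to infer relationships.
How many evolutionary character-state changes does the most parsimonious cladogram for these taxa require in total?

6

The outgroup has state 'no' for every character, so 'yes' is the derived state throughout.
forked tongue (derived state 'yes') is unique to Beta (autapomorphy; uninformative for grouping).
fruit dehiscent: derived state 'yes' in Beta, Delta, and Zeta only — synapomorphy for {Beta, Delta, Zeta}.
tarsal claw bifid (derived state 'yes') is shared by Epsilon and Gamma — a synapomorphy uniting that clade.
serrated mandibles: derived state 'yes' in Eta only — an autapomorphy, so it tells us nothing about relationships among taxa.
gular pouch: derived state 'yes' in Epsilon, Eta, and Gamma only — synapomorphy for {Epsilon, Eta, Gamma}.
Only Beta and Zeta show the derived state 'yes' for prehensile tail, supporting them as a clade.
Most parsimonious ingroup topology: (((Zeta,Beta),Delta),((Gamma,Epsilon),Eta)).
Changes per character on this tree: forked tongue: 1; fruit dehiscent: 1; tarsal claw bifid: 1; serrated mandibles: 1; gular pouch: 1; prehensile tail: 1.
Total = 6.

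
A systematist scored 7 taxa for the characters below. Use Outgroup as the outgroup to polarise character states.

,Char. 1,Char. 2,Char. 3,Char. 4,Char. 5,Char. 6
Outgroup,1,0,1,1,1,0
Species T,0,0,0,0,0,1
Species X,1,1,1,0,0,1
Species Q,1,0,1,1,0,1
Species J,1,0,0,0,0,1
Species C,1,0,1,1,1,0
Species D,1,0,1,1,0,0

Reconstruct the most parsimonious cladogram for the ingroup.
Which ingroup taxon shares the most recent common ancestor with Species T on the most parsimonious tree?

Character polarity is set by the outgroup: the derived state is whichever differs from the outgroup's state, so for Char. 1, Char. 3, Char. 4, Char. 5 the derived state is '0', and for the remaining characters it is '1'.
Char. 1: derived state '0' in Species T only — an autapomorphy, so it tells us nothing about relationships among taxa.
Char. 2 (derived state '1') is unique to Species X (autapomorphy; uninformative for grouping).
Char. 3: derived state '0' in Species J and Species T only — synapomorphy for {Species J, Species T}.
Only Species J, Species T, and Species X show the derived state '0' for Char. 4, supporting them as a clade.
Char. 5 (derived state '0') is shared by Species D, Species J, Species Q, Species T, and Species X — a synapomorphy uniting that clade.
Char. 6: derived state '1' in Species J, Species Q, Species T, and Species X only — synapomorphy for {Species J, Species Q, Species T, Species X}.
Most parsimonious ingroup topology: (((((Species T,Species J),Species X),Species Q),Species D),Species C).
Species T and Species J form a cherry on this tree, so they are sister taxa.

Species J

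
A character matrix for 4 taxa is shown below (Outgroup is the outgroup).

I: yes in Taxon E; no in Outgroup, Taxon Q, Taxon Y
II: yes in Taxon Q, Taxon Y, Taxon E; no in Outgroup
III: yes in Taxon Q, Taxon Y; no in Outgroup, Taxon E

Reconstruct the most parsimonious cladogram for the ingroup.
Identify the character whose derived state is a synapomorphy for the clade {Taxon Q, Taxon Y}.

The outgroup has state 'no' for every character, so 'yes' is the derived state throughout.
I (derived state 'yes') is unique to Taxon E (autapomorphy; uninformative for grouping).
II (derived state 'yes') is shared by all ingroup taxa — unites the whole ingroup.
Only Taxon Q and Taxon Y show the derived state 'yes' for III, supporting them as a clade.
Most parsimonious ingroup topology: ((Taxon Q,Taxon Y),Taxon E).
The clade {Taxon Q, Taxon Y} is supported by III: its derived state 'yes' occurs in exactly those taxa and in no other taxon (including the outgroup).

III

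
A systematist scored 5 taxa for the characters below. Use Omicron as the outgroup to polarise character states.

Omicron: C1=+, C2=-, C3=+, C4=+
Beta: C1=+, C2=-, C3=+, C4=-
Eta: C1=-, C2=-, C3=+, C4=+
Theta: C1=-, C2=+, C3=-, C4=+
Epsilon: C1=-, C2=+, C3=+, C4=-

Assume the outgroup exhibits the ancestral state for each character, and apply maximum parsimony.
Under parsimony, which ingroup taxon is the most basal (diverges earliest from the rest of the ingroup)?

Character polarity is set by the outgroup: the derived state is whichever differs from the outgroup's state, so for C1, C3, C4 the derived state is '-', and for the remaining characters it is '+'.
C1: derived state '-' in Epsilon, Eta, and Theta only — synapomorphy for {Epsilon, Eta, Theta}.
C2 (derived state '+') is shared by Epsilon and Theta — a synapomorphy uniting that clade.
C3: derived state '-' in Theta only — an autapomorphy, so it tells us nothing about relationships among taxa.
C4 (state '-') occurs in Beta and Epsilon but conflicts with the nesting implied by the other characters — most parsimoniously interpreted as homoplasy.
Most parsimonious ingroup topology: (Beta,(Eta,(Theta,Epsilon))).
Beta is sister to the clade containing all other ingroup taxa, so it is the earliest-diverging (most basal) ingroup lineage.

Beta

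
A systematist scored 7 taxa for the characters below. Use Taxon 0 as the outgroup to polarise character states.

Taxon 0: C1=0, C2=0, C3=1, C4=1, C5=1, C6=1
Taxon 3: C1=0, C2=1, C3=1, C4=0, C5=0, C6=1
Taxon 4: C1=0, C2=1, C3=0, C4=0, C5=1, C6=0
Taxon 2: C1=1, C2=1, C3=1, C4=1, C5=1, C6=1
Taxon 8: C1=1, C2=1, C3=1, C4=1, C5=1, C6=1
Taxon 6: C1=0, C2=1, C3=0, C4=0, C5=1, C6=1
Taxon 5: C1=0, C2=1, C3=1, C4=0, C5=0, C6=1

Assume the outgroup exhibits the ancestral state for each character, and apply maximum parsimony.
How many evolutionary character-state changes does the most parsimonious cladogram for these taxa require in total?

Character polarity is set by the outgroup: the derived state is whichever differs from the outgroup's state, so for C3, C4, C5, C6 the derived state is '0', and for the remaining characters it is '1'.
Only Taxon 2 and Taxon 8 show the derived state '1' for C1, supporting them as a clade.
All ingroup taxa share the derived state '1' for C2; it defines the ingroup but does not resolve relationships within it.
C3: derived state '0' in Taxon 4 and Taxon 6 only — synapomorphy for {Taxon 4, Taxon 6}.
C4 (derived state '0') is shared by Taxon 3, Taxon 4, Taxon 5, and Taxon 6 — a synapomorphy uniting that clade.
C5: derived state '0' in Taxon 3 and Taxon 5 only — synapomorphy for {Taxon 3, Taxon 5}.
C6 (derived state '0') is unique to Taxon 4 (autapomorphy; uninformative for grouping).
Most parsimonious ingroup topology: (((Taxon 3,Taxon 5),(Taxon 4,Taxon 6)),(Taxon 2,Taxon 8)).
Changes per character on this tree: C1: 1; C2: 1; C3: 1; C4: 1; C5: 1; C6: 1.
Total = 6.

6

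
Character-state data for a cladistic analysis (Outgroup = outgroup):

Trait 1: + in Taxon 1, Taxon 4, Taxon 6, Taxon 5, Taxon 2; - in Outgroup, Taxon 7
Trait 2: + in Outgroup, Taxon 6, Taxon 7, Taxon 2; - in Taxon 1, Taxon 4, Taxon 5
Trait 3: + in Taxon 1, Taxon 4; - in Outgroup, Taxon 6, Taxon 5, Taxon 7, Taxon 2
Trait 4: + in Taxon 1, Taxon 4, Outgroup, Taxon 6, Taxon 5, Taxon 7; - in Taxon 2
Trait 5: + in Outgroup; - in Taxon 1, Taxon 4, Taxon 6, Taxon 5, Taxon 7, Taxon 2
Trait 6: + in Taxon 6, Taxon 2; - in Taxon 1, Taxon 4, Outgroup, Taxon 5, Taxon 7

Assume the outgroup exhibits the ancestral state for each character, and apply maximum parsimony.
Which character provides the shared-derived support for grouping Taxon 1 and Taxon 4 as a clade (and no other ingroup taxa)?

Trait 3

Character polarity is set by the outgroup: the derived state is whichever differs from the outgroup's state, so for Trait 2, Trait 4, Trait 5 the derived state is '-', and for the remaining characters it is '+'.
Trait 1: derived state '+' in Taxon 1, Taxon 2, Taxon 4, Taxon 5, and Taxon 6 only — synapomorphy for {Taxon 1, Taxon 2, Taxon 4, Taxon 5, Taxon 6}.
Trait 2 (derived state '-') is shared by Taxon 1, Taxon 4, and Taxon 5 — a synapomorphy uniting that clade.
Trait 3: derived state '+' in Taxon 1 and Taxon 4 only — synapomorphy for {Taxon 1, Taxon 4}.
Trait 4 (derived state '-') is unique to Taxon 2 (autapomorphy; uninformative for grouping).
Trait 5 (derived state '-') is shared by all ingroup taxa — unites the whole ingroup.
Trait 6 (derived state '+') is shared by Taxon 2 and Taxon 6 — a synapomorphy uniting that clade.
Most parsimonious ingroup topology: (((Taxon 5,(Taxon 4,Taxon 1)),(Taxon 6,Taxon 2)),Taxon 7).
The clade {Taxon 1, Taxon 4} is supported by Trait 3: its derived state '+' occurs in exactly those taxa and in no other taxon (including the outgroup).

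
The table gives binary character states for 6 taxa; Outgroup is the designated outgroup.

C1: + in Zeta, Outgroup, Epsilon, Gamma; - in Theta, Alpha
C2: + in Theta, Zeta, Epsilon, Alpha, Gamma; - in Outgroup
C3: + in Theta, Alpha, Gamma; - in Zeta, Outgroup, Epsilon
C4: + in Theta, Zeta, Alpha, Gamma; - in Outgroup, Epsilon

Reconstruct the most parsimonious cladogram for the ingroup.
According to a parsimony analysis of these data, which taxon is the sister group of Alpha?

Character polarity is set by the outgroup: the derived state is whichever differs from the outgroup's state, so for C1 the derived state is '-', and for the remaining characters it is '+'.
Only Alpha and Theta show the derived state '-' for C1, supporting them as a clade.
All ingroup taxa share the derived state '+' for C2; it defines the ingroup but does not resolve relationships within it.
C3 (derived state '+') is shared by Alpha, Gamma, and Theta — a synapomorphy uniting that clade.
Only Alpha, Gamma, Theta, and Zeta show the derived state '+' for C4, supporting them as a clade.
Most parsimonious ingroup topology: (((Gamma,(Alpha,Theta)),Zeta),Epsilon).
Alpha and Theta form a cherry on this tree, so they are sister taxa.

Theta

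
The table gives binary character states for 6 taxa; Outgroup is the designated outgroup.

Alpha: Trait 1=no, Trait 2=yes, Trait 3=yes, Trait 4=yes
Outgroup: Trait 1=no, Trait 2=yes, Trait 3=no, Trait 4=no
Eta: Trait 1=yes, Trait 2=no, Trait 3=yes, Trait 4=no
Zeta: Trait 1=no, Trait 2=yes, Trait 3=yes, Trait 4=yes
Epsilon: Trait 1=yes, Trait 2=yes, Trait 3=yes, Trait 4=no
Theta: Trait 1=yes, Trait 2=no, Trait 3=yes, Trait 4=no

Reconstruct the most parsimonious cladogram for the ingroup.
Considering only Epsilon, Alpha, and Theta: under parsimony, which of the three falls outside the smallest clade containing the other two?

Alpha

Character polarity is set by the outgroup: the derived state is whichever differs from the outgroup's state, so for Trait 2 the derived state is 'no', and for the remaining characters it is 'yes'.
Trait 1 (derived state 'yes') is shared by Epsilon, Eta, and Theta — a synapomorphy uniting that clade.
Only Eta and Theta show the derived state 'no' for Trait 2, supporting them as a clade.
All ingroup taxa share the derived state 'yes' for Trait 3; it defines the ingroup but does not resolve relationships within it.
Only Alpha and Zeta show the derived state 'yes' for Trait 4, supporting them as a clade.
Most parsimonious ingroup topology: ((Zeta,Alpha),((Theta,Eta),Epsilon)).
Epsilon and Theta share a more recent common ancestor with each other than either does with Alpha, so Alpha is the least closely related of the three.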